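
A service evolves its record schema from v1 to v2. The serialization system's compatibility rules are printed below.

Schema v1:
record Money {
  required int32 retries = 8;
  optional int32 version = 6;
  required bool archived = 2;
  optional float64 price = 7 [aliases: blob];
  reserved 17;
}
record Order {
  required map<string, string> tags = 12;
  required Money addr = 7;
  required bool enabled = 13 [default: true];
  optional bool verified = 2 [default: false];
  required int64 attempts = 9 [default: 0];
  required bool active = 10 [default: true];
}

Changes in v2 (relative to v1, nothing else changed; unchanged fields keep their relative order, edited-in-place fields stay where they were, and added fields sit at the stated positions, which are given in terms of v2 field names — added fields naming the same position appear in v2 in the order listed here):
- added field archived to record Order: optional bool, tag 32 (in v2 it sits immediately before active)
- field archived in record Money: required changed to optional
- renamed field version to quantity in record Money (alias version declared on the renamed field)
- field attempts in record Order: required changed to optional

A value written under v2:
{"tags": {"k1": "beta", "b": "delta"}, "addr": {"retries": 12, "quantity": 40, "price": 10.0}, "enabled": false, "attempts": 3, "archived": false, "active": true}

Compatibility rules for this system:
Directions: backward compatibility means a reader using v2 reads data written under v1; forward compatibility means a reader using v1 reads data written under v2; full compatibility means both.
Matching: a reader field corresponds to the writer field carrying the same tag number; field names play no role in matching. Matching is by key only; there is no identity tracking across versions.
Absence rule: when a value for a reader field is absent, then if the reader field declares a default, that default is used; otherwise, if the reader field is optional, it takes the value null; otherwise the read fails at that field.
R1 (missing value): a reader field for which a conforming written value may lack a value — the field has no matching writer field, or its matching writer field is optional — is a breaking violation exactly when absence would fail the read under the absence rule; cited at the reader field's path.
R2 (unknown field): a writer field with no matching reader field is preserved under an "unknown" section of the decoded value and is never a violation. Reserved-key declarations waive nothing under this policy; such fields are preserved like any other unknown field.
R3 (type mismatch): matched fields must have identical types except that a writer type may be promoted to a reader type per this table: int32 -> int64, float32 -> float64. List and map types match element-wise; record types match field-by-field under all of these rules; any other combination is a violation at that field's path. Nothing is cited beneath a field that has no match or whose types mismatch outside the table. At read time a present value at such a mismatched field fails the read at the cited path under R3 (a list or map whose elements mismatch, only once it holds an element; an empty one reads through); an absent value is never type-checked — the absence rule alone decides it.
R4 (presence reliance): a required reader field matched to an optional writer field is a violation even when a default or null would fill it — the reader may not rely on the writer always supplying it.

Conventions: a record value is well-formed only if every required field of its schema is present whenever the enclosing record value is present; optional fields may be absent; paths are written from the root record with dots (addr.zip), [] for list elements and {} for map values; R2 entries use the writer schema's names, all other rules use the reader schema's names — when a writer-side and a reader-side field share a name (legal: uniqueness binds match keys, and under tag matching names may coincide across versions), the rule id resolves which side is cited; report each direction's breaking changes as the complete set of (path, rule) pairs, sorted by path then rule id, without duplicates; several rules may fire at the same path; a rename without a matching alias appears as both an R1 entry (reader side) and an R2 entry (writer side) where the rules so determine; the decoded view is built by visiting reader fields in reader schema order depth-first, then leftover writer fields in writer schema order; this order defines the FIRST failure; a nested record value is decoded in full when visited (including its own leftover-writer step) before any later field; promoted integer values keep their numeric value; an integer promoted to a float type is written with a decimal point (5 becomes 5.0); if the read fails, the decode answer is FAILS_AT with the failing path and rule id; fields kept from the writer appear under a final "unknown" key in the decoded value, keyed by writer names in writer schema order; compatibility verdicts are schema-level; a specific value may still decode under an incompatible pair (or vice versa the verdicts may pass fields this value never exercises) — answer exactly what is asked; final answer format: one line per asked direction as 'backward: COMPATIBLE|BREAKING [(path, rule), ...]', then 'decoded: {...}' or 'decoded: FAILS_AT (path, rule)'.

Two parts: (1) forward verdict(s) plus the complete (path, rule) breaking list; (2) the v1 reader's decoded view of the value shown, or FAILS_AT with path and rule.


each type pair in Order: writer, then reader
forward for Order (reader v1, writer v2):
  map<string, string> -> map<string, string>, writer required: tags aligns to tags
  Money -> Money, writer required: addr aligns to addr
  bool -> bool, writer required: enabled aligns to enabled
  bool -> bool, writer optional: verified aligns to verified
  int64 -> int64, writer optional: attempts aligns to attempts
  bool -> bool, writer required: active aligns to active
  writer archived: unknown to reader
  int32 -> int32, writer required: addr.retries aligns to addr.retries
  int32 -> int32, writer optional: addr.version aligns to addr.quantity
  bool -> bool, writer optional: addr.archived aligns to addr.archived
  float64 -> float64, writer optional: addr.price aligns to addr.price
  R1 fires at addr.archived
  R4 fires at addr.archived
  R4 fires at attempts
  forward on Order therefore BREAKING (3)
decoding the Order value with the v1 reader:
  tags := {"k1": "beta", "b": "delta"}
  addr.retries := 12
  addr.version := 40 (from writer quantity)
  read fails at addr.archived under R1 (no fill)
  => FAILS_AT (addr.archived, R1)
the other Order changes do not affect what is asked:
  renamed field version to quantity in record Money (alias version declared on the renamed field) -> fires no rule on Order, leaving the asked answer as it is

forward: BREAKING [(addr.archived, R1), (addr.archived, R4), (attempts, R4)]; decoded: FAILS_AT (addr.archived, R1)


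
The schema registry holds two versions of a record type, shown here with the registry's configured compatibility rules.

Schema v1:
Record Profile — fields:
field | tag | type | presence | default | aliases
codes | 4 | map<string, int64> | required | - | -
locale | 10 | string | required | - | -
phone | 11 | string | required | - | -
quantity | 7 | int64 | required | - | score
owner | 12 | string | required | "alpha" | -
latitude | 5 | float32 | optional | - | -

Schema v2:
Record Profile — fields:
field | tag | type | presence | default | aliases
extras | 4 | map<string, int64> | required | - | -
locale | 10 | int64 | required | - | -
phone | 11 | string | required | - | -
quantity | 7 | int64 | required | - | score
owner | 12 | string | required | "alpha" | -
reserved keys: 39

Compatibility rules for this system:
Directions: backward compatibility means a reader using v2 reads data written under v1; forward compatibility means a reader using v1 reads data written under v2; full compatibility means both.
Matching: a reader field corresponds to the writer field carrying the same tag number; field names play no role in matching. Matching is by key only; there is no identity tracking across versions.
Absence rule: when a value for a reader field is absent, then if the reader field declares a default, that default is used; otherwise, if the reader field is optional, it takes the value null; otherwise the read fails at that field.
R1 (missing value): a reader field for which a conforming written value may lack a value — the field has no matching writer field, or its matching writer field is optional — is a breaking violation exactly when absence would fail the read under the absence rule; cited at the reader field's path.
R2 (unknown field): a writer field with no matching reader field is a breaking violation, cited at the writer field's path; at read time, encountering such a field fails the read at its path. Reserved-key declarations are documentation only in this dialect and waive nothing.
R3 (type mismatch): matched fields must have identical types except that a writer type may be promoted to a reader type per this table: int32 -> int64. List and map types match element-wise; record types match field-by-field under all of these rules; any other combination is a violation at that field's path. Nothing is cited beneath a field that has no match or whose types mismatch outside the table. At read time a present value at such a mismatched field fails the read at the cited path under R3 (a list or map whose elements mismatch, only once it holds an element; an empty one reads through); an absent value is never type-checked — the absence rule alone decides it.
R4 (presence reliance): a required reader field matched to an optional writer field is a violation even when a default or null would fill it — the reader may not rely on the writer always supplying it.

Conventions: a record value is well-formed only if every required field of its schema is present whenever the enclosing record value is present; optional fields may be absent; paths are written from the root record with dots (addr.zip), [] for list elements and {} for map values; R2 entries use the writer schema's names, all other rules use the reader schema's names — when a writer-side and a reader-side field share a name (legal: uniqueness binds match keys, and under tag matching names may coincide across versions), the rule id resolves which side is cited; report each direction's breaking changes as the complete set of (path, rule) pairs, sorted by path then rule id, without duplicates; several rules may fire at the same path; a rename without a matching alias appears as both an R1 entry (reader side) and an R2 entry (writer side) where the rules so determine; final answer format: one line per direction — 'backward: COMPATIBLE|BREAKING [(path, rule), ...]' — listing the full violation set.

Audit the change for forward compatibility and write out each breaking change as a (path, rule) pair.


forward: BREAKING [(locale, R3)]

in Profile below, arrows point writer -> reader
forward on Profile — v1 reading data written by v2:
  codes: paired with writer extras (map<string, int64> -> map<string, int64>; writer required)
  locale: paired with writer locale (int64 -> string; writer required)
  phone: paired with writer phone (string -> string; writer required)
  quantity: paired with writer quantity (int64 -> int64; writer required)
  owner: paired with writer owner (string -> string; writer required)
  latitude: no writer-side match
  R3 fires at locale
  => 1 violation(s): forward is BREAKING for Profile
remaining Profile differences; none change what is asked:
  renamed field codes to extras in record Profile -> inert for the asked Profile verdict: nothing fires
  removed field latitude from record Profile -> affects backward compatibility only, which is not asked


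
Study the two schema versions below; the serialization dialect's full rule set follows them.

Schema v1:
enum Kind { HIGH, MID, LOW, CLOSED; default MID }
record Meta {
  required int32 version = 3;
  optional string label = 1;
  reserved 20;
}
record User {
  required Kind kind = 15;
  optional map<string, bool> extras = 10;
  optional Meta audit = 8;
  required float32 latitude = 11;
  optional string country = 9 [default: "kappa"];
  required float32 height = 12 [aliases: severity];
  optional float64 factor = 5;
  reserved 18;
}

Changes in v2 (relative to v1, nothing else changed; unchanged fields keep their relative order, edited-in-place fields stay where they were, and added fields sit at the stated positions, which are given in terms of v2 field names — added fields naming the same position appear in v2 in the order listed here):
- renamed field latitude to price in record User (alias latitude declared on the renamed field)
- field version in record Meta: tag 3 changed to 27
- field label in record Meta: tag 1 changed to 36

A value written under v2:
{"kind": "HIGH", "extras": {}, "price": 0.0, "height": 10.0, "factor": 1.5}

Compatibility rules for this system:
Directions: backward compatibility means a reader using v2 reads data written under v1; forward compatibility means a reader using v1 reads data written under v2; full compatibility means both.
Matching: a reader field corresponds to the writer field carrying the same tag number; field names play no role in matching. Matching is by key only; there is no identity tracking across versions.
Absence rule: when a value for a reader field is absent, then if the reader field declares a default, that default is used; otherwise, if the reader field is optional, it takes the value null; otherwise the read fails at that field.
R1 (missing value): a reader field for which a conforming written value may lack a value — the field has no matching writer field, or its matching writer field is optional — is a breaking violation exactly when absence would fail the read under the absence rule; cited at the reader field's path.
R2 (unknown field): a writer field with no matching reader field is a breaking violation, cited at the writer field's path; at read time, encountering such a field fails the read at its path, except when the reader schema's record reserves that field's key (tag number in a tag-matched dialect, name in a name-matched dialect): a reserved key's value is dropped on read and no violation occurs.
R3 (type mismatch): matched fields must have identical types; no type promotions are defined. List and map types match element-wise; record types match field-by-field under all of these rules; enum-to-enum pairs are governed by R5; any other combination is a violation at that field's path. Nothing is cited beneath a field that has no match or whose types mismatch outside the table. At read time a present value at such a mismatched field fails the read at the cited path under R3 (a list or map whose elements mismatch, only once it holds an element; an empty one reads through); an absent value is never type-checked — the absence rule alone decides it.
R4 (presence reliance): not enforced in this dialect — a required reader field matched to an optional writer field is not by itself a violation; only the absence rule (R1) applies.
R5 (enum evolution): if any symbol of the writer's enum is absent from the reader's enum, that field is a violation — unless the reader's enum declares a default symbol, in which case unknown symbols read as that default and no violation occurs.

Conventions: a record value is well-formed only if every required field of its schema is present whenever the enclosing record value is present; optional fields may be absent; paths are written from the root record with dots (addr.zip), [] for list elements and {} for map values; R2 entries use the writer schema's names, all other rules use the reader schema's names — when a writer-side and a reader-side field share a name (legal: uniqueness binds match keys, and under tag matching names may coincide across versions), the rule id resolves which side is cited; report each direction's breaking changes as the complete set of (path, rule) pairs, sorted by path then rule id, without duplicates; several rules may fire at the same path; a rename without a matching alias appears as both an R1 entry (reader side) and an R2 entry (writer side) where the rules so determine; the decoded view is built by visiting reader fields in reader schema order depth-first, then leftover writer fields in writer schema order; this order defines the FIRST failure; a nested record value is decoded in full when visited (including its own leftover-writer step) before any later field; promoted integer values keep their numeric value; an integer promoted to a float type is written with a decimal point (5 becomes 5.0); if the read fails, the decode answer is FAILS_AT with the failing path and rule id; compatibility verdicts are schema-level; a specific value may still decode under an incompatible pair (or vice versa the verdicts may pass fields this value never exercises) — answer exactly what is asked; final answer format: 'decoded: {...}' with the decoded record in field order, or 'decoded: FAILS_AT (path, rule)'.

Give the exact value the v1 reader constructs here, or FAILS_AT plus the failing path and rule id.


the writer's type comes first in each User pair
migrating the User value to v1:
  kind := "HIGH"
  extras := {}
  audit := null (absent, optional -> null)
  latitude := 0.0 (from writer price)
  country := "kappa" (absent -> default)
  height := 10.0
  factor := 1.5
  => decoded: {"kind": "HIGH", "extras": {}, "audit": null, "latitude": 0.0, "country": "kappa", "height": 10.0, "factor": 1.5}
checking off the User differences that do not matter here:
  renamed field latitude to price in record User (alias latitude declared on the renamed field) -> no rule fires on it and the decoded User view is identical with or without it
  field version in record Meta: tag 3 changed to 27 -> a verdict-level change on User — the shown value reads the same
  field label in record Meta: tag 1 changed to 36 -> a verdict-level change on User — the shown value reads the same

decoded: {"kind": "HIGH", "extras": {}, "audit": null, "latitude": 0.0, "country": "kappa", "height": 10.0, "factor": 1.5}


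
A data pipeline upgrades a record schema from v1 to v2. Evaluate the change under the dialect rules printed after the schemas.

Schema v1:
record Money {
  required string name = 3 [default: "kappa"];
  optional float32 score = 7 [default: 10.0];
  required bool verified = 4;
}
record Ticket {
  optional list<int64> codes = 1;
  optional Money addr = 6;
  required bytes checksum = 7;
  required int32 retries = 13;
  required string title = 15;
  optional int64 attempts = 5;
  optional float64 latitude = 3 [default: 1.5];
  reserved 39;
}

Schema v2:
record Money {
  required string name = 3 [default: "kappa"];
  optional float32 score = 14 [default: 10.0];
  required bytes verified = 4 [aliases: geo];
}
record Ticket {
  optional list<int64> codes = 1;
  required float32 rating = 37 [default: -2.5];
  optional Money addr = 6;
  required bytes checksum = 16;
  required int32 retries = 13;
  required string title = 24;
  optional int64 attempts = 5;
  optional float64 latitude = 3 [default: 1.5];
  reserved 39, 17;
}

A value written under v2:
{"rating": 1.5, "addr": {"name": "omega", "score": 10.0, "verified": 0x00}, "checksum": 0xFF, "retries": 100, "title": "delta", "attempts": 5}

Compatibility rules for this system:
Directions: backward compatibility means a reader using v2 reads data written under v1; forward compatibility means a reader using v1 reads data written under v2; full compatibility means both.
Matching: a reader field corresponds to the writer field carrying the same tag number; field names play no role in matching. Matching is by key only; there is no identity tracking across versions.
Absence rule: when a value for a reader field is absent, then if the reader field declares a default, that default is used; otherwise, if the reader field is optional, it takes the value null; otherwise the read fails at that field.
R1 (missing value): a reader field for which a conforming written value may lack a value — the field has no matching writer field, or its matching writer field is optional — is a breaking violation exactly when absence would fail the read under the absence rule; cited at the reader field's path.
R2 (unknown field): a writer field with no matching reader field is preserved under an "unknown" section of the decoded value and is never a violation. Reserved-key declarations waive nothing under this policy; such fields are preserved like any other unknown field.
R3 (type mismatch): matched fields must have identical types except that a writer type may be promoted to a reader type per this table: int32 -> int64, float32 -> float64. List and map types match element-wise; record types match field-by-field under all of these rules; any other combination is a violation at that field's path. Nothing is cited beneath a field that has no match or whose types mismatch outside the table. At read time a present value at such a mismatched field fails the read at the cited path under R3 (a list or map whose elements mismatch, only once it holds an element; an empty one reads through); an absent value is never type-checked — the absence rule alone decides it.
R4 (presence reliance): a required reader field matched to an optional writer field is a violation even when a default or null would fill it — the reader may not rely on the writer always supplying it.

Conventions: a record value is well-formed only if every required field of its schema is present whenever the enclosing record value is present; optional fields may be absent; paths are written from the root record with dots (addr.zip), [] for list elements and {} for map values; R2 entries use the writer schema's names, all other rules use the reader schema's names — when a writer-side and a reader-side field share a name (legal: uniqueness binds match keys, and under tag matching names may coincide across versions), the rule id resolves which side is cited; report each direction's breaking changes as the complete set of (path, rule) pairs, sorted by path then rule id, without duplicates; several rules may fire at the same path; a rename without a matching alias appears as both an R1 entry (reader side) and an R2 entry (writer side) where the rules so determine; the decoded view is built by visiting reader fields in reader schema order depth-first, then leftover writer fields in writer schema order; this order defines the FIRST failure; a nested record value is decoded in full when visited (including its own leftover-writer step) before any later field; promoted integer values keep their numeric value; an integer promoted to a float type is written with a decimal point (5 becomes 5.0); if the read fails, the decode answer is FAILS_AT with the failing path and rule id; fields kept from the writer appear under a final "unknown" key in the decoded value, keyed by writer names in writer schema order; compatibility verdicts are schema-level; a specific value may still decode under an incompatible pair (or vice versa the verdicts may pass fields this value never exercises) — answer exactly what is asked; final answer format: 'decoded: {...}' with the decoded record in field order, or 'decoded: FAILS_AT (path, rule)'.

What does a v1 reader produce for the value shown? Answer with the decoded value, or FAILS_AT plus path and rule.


decoded: FAILS_AT (addr.verified, R3)

each type pair in Ticket: writer, then reader
decode walk for Ticket under reader schema v1:
  codes := null (not supplied -> null)
  addr.name := "omega"
  addr.score := 10.0 (no value, default fills)
  read fails at addr.verified under R3
  => FAILS_AT (addr.verified, R3)
checking off the Ticket differences that do not matter here:
  field checksum in record Ticket: tag 7 changed to 16 -> matters for Ticket compatibility verdicts, not for this value's decode
  field title in record Ticket: tag 15 changed to 24 -> matters for Ticket compatibility verdicts, not for this value's decode
  field score in record Money: tag 7 changed to 14 -> inert under this dialect — no rule fires on Ticket and the result does not move
  added field rating to record Ticket: required float32, tag 37, default -2.5 (in v2 it sits immediately before addr) -> inert under this dialect — no rule fires on Ticket and the result does not move


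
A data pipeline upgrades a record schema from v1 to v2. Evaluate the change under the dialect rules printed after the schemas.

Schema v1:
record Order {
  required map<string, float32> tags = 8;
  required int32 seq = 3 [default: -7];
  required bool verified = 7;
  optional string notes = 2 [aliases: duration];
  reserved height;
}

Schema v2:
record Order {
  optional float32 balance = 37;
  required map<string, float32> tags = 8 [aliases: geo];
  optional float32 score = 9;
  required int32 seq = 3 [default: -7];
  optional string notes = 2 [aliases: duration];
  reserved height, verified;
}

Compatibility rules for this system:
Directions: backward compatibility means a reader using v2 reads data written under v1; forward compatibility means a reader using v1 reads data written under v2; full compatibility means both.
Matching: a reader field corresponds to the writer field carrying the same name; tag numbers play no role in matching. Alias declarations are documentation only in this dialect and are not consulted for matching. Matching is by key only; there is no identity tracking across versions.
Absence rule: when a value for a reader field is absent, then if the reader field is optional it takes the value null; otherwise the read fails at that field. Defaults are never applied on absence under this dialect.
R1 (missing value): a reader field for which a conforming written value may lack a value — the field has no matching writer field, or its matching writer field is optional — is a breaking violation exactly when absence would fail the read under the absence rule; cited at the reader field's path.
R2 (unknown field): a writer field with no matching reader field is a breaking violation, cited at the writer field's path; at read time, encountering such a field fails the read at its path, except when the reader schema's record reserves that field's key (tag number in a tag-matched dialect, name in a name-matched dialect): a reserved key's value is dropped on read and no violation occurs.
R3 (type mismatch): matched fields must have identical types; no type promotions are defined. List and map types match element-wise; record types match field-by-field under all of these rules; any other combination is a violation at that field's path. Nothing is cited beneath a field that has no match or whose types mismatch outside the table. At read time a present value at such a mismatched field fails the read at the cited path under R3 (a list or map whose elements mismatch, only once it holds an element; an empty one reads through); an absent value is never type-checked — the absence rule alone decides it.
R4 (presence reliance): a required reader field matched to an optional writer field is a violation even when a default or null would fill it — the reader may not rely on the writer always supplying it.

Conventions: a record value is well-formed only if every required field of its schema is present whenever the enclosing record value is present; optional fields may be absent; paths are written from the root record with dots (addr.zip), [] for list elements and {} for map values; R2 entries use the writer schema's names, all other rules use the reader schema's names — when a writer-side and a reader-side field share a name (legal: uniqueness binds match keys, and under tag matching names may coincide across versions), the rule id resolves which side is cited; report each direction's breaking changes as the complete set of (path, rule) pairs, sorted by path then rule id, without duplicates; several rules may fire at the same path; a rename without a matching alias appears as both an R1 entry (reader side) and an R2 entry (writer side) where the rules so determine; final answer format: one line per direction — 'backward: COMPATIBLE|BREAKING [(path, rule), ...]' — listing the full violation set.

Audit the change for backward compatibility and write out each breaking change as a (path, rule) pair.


arrows below run writer -> reader for Order
checking backward for Order: reader v2 against writer v1:
  balance has no writer counterpart
  tags: paired with writer tags (map<string, float32> -> map<string, float32>; writer required)
  score has no writer counterpart
  seq: paired with writer seq (int32 -> int32; writer required)
  notes: paired with writer notes (string -> string; writer optional)
  writer field verified has no reader counterpart
  => backward verdict for Order: COMPATIBLE, no violations
diffs on Order not affecting the asked answer:
  added field balance to record Order: optional float32, tag 37 (in v2 it sits immediately before tags) -> affects forward compatibility only, which is not asked
  added field score to record Order: optional float32, tag 9 (in v2 it sits immediately before seq) -> affects forward compatibility only, which is not asked
  removed field verified from record Order (its key "verified" joins the reserved list) -> affects forward compatibility only, which is not asked

backward: COMPATIBLE []


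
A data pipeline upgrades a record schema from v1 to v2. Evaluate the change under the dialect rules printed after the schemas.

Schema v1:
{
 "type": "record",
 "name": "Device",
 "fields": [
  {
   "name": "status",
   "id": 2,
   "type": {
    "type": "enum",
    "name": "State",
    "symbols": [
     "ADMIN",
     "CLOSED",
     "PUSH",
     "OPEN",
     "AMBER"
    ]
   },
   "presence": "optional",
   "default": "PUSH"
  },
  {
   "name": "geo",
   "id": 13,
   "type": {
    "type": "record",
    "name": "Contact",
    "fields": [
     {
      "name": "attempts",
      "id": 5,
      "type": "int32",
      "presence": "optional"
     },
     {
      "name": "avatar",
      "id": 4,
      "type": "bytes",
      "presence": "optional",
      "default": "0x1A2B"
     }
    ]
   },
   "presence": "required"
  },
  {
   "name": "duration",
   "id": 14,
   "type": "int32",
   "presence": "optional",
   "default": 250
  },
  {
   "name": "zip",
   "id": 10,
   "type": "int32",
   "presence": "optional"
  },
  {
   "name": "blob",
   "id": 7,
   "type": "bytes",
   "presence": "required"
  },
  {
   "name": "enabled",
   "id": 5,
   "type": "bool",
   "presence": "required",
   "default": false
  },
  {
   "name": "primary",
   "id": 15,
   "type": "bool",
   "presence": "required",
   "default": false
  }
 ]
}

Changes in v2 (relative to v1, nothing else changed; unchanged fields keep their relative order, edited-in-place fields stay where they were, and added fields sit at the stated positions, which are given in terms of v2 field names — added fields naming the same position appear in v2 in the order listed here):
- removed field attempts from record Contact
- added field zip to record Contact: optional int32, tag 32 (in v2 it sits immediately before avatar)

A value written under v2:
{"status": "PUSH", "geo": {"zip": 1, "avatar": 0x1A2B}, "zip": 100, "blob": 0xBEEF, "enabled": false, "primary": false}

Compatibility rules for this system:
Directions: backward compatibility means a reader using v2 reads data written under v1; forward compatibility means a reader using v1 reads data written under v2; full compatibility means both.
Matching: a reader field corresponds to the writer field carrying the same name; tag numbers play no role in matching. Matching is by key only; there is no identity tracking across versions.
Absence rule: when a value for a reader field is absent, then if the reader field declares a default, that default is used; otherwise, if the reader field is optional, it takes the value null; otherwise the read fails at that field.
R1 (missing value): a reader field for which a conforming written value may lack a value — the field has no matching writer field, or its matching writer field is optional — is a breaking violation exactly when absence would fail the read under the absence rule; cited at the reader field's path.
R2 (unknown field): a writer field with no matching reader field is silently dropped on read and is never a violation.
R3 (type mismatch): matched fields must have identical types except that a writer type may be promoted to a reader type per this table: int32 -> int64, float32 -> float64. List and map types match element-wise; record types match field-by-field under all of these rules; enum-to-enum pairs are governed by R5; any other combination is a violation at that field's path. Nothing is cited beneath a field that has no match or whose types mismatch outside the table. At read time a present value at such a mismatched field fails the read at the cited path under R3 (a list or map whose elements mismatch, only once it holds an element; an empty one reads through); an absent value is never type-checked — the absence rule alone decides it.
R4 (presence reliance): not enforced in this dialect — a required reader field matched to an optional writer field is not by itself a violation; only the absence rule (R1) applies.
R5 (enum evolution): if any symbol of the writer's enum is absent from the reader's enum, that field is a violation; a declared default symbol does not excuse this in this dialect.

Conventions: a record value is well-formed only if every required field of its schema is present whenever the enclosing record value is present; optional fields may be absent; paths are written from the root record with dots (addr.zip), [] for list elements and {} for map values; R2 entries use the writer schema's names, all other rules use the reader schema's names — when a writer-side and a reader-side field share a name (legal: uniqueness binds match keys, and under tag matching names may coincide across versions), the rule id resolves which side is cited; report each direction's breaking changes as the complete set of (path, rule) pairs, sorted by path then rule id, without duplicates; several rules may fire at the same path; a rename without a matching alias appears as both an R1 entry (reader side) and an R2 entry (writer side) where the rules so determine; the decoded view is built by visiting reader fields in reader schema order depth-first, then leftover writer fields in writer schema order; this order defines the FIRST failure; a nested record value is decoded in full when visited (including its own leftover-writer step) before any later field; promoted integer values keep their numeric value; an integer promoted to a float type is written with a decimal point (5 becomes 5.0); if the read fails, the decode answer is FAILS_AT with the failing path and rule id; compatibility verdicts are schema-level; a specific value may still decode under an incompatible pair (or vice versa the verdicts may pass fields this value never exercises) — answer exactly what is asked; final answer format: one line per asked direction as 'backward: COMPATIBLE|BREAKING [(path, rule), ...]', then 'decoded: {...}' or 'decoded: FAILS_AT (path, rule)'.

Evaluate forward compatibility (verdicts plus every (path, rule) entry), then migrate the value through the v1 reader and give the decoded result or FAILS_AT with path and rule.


the writer's type comes first in each Device pair
forward pass over Device, reader schema v1, writer schema v2:
  writer optional, State -> State: reader status maps from writer status
  writer required, Contact -> Contact: reader geo maps from writer geo
  writer optional, int32 -> int32: reader duration maps from writer duration
  writer optional, int32 -> int32: reader zip maps from writer zip
  writer required, bytes -> bytes: reader blob maps from writer blob
  writer required, bool -> bool: reader enabled maps from writer enabled
  writer required, bool -> bool: reader primary maps from writer primary
  geo.attempts: no writer match
  writer optional, bytes -> bytes: reader geo.avatar maps from writer geo.avatar
  leftover writer field: geo.zip
  => forward verdict for Device: COMPATIBLE, no violations
decode walk for Device under reader schema v1:
  status := "PUSH"
  geo.attempts := null (not supplied -> null)
  geo.avatar := 0x1A2B
  writer geo.zip: unmatched, discarded
  duration := 250 (no value, default fills)
  zip := 100
  blob := 0xBEEF
  enabled := false
  primary := false
  => decoded: {"status": "PUSH", "geo": {"attempts": null, "avatar": 0x1A2B}, "duration": 250, "zip": 100, "blob": 0xBEEF, "enabled": false, "primary": false}
ruling out the remaining Device differences:
  removed field attempts from record Contact -> triggers nothing under Device's printed rules — same verdict
  added field zip to record Contact: optional int32, tag 32 (in v2 it sits immediately before avatar) -> triggers nothing under Device's printed rules — same verdict

forward: COMPATIBLE []; decoded: {"status": "PUSH", "geo": {"attempts": null, "avatar": 0x1A2B}, "duration": 250, "zip": 100, "blob": 0xBEEF, "enabled": false, "primary": false}


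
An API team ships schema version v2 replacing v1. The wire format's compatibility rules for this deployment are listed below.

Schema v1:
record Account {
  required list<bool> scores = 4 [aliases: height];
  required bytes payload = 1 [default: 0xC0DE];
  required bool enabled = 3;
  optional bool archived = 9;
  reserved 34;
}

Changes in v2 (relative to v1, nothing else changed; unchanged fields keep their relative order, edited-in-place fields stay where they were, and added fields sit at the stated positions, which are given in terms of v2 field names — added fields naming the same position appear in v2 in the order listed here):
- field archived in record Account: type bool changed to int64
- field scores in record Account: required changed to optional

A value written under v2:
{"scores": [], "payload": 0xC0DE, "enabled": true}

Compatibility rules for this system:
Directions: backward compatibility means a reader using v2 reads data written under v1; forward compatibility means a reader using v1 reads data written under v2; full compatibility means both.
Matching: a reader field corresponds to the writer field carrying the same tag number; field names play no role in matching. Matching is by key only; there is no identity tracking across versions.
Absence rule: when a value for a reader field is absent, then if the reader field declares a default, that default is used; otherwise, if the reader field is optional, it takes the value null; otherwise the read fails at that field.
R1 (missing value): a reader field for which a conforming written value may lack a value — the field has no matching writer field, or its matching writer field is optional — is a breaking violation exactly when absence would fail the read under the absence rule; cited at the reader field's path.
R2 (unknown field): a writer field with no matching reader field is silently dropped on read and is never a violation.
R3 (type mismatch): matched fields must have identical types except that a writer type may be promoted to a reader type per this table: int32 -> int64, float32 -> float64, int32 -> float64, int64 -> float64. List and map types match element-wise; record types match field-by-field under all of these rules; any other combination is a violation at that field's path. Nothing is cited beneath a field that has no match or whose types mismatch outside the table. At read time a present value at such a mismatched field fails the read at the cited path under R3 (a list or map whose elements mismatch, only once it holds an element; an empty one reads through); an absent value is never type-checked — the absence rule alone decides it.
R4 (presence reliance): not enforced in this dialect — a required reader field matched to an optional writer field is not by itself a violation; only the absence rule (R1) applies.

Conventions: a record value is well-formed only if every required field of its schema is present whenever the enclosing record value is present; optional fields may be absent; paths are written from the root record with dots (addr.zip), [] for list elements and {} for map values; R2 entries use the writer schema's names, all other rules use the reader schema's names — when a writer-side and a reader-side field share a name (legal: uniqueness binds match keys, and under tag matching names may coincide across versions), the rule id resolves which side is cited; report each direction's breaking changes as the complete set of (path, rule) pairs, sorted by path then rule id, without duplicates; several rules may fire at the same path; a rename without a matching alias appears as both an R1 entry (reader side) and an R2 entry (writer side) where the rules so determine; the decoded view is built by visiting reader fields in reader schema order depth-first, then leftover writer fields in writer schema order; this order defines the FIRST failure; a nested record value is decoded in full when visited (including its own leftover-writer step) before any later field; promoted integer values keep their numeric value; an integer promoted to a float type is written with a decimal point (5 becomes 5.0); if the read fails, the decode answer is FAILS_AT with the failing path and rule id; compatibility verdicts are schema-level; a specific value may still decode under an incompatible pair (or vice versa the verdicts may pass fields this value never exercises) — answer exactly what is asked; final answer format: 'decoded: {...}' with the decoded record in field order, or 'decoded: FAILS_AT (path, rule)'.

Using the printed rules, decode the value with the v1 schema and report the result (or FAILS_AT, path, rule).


decoded: {"scores": [], "payload": 0xC0DE, "enabled": true, "archived": null}

in Account below, arrows point writer -> reader
decoding the Account value with the v1 reader:
  scores := []
  payload := 0xC0DE
  enabled := true
  archived := null (absent, optional -> null)
  => decoded: {"scores": [], "payload": 0xC0DE, "enabled": true, "archived": null}
diffs on Account not affecting the asked answer:
  field archived in record Account: type bool changed to int64 -> shifts the Account verdicts, not this decode
  field scores in record Account: required changed to optional -> shifts the Account verdicts, not this decode
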